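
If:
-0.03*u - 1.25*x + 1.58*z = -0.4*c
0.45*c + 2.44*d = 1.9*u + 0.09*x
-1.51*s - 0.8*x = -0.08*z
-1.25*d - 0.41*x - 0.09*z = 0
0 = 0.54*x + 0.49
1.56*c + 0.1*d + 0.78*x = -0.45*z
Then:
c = 0.68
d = 0.36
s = 0.43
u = 0.67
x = -0.91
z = -0.88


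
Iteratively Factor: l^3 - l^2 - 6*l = (l + 2)*(l^2 - 3*l) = l*(l + 2)*(l - 3)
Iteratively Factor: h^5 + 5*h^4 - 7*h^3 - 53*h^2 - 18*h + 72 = (h - 3)*(h^4 + 8*h^3 + 17*h^2 - 2*h - 24) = (h - 3)*(h + 4)*(h^3 + 4*h^2 + h - 6) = (h - 3)*(h + 3)*(h + 4)*(h^2 + h - 2) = (h - 3)*(h + 2)*(h + 3)*(h + 4)*(h - 1)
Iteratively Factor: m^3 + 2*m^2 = (m)*(m^2 + 2*m) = m^2*(m + 2)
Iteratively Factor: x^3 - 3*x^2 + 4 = (x + 1)*(x^2 - 4*x + 4) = (x - 2)*(x + 1)*(x - 2)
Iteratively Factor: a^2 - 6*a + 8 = (a - 4)*(a - 2)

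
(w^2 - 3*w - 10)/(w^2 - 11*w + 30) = (w + 2)/(w - 6)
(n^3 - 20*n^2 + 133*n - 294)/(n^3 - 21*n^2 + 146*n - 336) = (n - 7)/(n - 8)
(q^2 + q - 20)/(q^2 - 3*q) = (q^2 + q - 20)/(q*(q - 3))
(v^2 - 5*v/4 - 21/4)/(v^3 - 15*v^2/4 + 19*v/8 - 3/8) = 2*(4*v + 7)/(8*v^2 - 6*v + 1)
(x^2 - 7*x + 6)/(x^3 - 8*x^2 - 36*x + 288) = (x - 1)/(x^2 - 2*x - 48)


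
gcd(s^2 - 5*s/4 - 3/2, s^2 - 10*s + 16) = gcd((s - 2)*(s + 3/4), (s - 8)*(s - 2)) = s - 2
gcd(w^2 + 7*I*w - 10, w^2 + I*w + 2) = w + 2*I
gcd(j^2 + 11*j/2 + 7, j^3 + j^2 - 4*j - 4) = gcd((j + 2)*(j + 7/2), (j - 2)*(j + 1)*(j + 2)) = j + 2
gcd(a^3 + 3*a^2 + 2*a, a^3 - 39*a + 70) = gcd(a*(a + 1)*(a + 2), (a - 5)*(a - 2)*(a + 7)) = 1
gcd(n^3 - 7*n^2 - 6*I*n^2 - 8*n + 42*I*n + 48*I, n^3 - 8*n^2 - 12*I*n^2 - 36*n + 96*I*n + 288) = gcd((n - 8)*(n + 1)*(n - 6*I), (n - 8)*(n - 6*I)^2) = n^2 + n*(-8 - 6*I) + 48*I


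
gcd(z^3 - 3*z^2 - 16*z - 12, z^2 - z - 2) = z + 1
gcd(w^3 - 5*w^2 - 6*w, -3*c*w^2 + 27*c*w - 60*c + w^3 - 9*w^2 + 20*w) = 1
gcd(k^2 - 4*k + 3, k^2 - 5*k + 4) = k - 1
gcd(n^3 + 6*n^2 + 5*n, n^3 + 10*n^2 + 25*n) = n^2 + 5*n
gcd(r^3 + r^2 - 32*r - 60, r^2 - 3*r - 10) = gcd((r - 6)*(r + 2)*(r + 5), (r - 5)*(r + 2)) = r + 2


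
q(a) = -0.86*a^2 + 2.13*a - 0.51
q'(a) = 2.13 - 1.72*a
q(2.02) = 0.28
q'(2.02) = -1.34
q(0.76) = 0.61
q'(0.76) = 0.82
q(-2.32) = -10.08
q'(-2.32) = 6.12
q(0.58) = 0.44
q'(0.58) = 1.13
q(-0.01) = -0.53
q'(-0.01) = 2.15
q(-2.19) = -9.30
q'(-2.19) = 5.90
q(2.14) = 0.11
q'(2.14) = -1.55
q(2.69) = -1.00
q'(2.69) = -2.50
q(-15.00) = -225.96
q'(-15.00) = 27.93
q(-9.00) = -89.34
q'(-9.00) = 17.61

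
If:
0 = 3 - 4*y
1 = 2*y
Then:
No Solution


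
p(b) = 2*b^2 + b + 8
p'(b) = 4*b + 1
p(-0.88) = 8.67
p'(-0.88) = -2.52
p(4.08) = 45.37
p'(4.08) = 17.32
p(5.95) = 84.76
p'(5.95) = 24.80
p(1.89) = 17.03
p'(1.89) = 8.56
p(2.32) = 21.08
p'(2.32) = 10.28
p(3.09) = 30.19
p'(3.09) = 13.36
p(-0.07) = 7.94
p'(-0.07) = 0.72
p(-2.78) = 20.68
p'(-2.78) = -10.12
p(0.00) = 8.00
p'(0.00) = 1.00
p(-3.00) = 23.00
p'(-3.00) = -11.00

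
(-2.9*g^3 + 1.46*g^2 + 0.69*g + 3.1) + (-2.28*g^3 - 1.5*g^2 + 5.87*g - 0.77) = -5.18*g^3 - 0.04*g^2 + 6.56*g + 2.33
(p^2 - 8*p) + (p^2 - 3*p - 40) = 2*p^2 - 11*p - 40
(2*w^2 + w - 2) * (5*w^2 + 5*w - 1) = 10*w^4 + 15*w^3 - 7*w^2 - 11*w + 2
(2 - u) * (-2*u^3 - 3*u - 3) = 2*u^4 - 4*u^3 + 3*u^2 - 3*u - 6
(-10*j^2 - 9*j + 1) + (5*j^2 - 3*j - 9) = -5*j^2 - 12*j - 8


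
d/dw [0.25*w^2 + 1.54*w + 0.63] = 0.5*w + 1.54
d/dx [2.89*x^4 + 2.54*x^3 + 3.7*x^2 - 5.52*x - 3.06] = 11.56*x^3 + 7.62*x^2 + 7.4*x - 5.52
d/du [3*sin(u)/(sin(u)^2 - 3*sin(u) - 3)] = 3*(cos(u)^2 - 4)*cos(u)/(sin(u)^2 - 3*sin(u) - 3)^2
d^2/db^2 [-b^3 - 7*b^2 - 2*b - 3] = -6*b - 14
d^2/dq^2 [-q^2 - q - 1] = -2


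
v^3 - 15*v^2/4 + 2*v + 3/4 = (v - 3)*(v - 1)*(v + 1/4)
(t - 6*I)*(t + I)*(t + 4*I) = t^3 - I*t^2 + 26*t + 24*I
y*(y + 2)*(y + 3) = y^3 + 5*y^2 + 6*y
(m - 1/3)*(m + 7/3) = m^2 + 2*m - 7/9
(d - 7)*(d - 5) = d^2 - 12*d + 35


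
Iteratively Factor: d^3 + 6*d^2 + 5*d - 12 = (d + 4)*(d^2 + 2*d - 3) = (d + 3)*(d + 4)*(d - 1)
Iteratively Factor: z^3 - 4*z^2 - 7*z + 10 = (z - 1)*(z^2 - 3*z - 10) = (z - 5)*(z - 1)*(z + 2)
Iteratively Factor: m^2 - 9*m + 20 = (m - 5)*(m - 4)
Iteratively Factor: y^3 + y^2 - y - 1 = (y + 1)*(y^2 - 1) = (y + 1)^2*(y - 1)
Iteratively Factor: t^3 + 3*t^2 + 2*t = (t + 1)*(t^2 + 2*t) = t*(t + 1)*(t + 2)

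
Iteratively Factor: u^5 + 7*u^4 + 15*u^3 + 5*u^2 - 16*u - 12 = (u + 1)*(u^4 + 6*u^3 + 9*u^2 - 4*u - 12) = (u - 1)*(u + 1)*(u^3 + 7*u^2 + 16*u + 12) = (u - 1)*(u + 1)*(u + 2)*(u^2 + 5*u + 6) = (u - 1)*(u + 1)*(u + 2)^2*(u + 3)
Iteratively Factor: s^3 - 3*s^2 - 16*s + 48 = (s + 4)*(s^2 - 7*s + 12) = (s - 4)*(s + 4)*(s - 3)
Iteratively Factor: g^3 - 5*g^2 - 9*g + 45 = (g - 3)*(g^2 - 2*g - 15) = (g - 5)*(g - 3)*(g + 3)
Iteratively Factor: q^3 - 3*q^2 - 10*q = (q)*(q^2 - 3*q - 10) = q*(q + 2)*(q - 5)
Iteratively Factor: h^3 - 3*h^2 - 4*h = (h)*(h^2 - 3*h - 4) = h*(h - 4)*(h + 1)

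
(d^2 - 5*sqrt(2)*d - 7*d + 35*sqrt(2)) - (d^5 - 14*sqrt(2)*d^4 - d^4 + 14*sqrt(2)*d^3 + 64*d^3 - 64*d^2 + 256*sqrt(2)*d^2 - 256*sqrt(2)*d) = -d^5 + d^4 + 14*sqrt(2)*d^4 - 64*d^3 - 14*sqrt(2)*d^3 - 256*sqrt(2)*d^2 + 65*d^2 - 7*d + 251*sqrt(2)*d + 35*sqrt(2)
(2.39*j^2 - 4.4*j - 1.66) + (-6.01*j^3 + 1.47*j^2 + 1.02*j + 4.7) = -6.01*j^3 + 3.86*j^2 - 3.38*j + 3.04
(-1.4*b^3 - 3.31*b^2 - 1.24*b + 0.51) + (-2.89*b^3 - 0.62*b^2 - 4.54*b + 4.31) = -4.29*b^3 - 3.93*b^2 - 5.78*b + 4.82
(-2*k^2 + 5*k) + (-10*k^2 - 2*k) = -12*k^2 + 3*k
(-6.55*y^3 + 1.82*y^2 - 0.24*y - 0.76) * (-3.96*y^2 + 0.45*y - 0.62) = 25.938*y^5 - 10.1547*y^4 + 5.8304*y^3 + 1.7732*y^2 - 0.1932*y + 0.4712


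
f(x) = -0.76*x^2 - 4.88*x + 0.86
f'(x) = -1.52*x - 4.88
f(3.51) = -25.63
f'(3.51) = -10.22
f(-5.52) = 4.64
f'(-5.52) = 3.51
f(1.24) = -6.36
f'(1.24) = -6.76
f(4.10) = -31.92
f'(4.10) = -11.11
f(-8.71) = -14.29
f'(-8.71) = 8.36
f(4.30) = -34.18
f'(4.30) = -11.42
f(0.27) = -0.51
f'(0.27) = -5.29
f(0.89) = -4.09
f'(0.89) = -6.23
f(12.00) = -167.14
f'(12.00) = -23.12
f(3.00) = -20.62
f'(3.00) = -9.44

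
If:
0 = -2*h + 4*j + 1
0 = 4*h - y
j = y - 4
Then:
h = 15/14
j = 2/7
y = 30/7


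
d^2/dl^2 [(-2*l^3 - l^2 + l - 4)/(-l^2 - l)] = 8*(3*l^2 + 3*l + 1)/(l^3*(l^3 + 3*l^2 + 3*l + 1))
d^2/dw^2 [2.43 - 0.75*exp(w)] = -0.75*exp(w)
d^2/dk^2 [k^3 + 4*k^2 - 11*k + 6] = 6*k + 8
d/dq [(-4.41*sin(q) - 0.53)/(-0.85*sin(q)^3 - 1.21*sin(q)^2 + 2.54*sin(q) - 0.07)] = (-7.497*sin(q)^3 - 6.6876*sin(q)^2 - 1.2826*sin(q) + 1.6549)*cos(q)/(0.7225*sin(q)^6 + 2.057*sin(q)^5 - 2.8539*sin(q)^4 - 6.0278*sin(q)^3 + 6.621*sin(q)^2 - 0.3556*sin(q) + 0.0049)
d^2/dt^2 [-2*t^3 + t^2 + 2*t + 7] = 2 - 12*t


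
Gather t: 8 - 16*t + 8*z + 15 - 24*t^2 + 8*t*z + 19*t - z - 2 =-24*t^2 + t*(8*z + 3) + 7*z + 21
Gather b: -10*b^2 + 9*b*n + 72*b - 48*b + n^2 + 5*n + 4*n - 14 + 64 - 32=-10*b^2 + b*(9*n + 24) + n^2 + 9*n + 18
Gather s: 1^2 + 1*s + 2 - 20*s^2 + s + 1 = -20*s^2 + 2*s + 4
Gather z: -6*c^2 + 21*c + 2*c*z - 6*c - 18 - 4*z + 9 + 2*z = -6*c^2 + 15*c + z*(2*c - 2) - 9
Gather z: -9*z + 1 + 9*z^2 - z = 9*z^2 - 10*z + 1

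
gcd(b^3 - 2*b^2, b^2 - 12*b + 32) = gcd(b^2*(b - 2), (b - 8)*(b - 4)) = 1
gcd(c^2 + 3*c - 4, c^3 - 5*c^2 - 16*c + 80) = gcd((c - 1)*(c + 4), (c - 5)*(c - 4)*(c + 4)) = c + 4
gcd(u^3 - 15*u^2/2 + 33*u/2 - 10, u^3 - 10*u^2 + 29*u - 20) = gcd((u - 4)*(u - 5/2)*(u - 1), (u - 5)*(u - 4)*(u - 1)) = u^2 - 5*u + 4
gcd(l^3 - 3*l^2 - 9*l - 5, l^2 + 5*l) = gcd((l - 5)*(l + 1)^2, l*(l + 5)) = 1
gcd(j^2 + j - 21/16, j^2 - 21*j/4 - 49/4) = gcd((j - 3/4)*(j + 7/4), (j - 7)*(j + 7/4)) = j + 7/4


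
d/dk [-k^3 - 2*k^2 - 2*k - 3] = -3*k^2 - 4*k - 2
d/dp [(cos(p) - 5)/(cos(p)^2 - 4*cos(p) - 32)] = (cos(p)^2 - 10*cos(p) + 52)*sin(p)/(sin(p)^2 + 4*cos(p) + 31)^2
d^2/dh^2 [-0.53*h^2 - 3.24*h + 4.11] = -1.06000000000000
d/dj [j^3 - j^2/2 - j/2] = 3*j^2 - j - 1/2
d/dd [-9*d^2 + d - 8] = 1 - 18*d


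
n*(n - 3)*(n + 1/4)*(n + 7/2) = n^4 + 3*n^3/4 - 83*n^2/8 - 21*n/8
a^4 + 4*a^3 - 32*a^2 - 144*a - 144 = (a - 6)*(a + 2)^2*(a + 6)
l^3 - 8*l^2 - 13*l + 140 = (l - 7)*(l - 5)*(l + 4)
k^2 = k^2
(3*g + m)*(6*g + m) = 18*g^2 + 9*g*m + m^2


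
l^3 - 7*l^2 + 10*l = l*(l - 5)*(l - 2)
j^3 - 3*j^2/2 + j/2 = j*(j - 1)*(j - 1/2)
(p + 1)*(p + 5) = p^2 + 6*p + 5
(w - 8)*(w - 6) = w^2 - 14*w + 48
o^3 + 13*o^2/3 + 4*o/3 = o*(o + 1/3)*(o + 4)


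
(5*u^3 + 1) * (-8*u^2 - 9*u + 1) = -40*u^5 - 45*u^4 + 5*u^3 - 8*u^2 - 9*u + 1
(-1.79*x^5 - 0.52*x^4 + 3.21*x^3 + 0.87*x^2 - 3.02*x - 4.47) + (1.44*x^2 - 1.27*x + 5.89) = -1.79*x^5 - 0.52*x^4 + 3.21*x^3 + 2.31*x^2 - 4.29*x + 1.42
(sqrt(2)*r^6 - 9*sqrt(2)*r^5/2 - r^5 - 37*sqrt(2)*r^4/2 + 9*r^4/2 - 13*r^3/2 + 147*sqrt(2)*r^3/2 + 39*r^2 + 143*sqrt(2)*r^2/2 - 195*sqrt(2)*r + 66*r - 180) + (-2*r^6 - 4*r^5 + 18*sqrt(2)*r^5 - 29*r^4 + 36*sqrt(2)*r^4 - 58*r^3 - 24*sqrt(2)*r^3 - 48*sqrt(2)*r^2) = -2*r^6 + sqrt(2)*r^6 - 5*r^5 + 27*sqrt(2)*r^5/2 - 49*r^4/2 + 35*sqrt(2)*r^4/2 - 129*r^3/2 + 99*sqrt(2)*r^3/2 + 47*sqrt(2)*r^2/2 + 39*r^2 - 195*sqrt(2)*r + 66*r - 180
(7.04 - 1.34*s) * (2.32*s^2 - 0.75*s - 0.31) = -3.1088*s^3 + 17.3378*s^2 - 4.8646*s - 2.1824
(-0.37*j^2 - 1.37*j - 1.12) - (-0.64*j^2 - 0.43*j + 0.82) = 0.27*j^2 - 0.94*j - 1.94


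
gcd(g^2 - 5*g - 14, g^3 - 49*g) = g - 7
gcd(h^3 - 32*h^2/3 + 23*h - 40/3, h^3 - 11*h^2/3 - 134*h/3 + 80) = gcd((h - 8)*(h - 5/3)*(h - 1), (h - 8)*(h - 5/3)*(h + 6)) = h^2 - 29*h/3 + 40/3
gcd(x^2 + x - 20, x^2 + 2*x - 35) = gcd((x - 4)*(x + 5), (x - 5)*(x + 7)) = 1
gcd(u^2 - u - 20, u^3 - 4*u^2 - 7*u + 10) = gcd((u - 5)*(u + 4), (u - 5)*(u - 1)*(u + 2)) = u - 5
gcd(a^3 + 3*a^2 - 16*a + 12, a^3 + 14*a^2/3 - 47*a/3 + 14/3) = a - 2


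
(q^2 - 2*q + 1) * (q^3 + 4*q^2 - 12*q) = q^5 + 2*q^4 - 19*q^3 + 28*q^2 - 12*q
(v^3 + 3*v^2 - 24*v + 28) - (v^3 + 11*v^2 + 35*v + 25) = -8*v^2 - 59*v + 3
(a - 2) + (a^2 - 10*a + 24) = a^2 - 9*a + 22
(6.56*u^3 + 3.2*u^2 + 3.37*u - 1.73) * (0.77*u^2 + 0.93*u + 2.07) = 5.0512*u^5 + 8.5648*u^4 + 19.1501*u^3 + 8.426*u^2 + 5.367*u - 3.5811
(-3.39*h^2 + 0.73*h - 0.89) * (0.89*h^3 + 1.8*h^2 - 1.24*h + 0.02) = -3.0171*h^5 - 5.4523*h^4 + 4.7255*h^3 - 2.575*h^2 + 1.1182*h - 0.0178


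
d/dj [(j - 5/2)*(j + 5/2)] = 2*j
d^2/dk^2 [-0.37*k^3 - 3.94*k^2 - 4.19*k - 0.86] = -2.22*k - 7.88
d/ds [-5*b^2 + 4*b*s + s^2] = 4*b + 2*s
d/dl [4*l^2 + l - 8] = 8*l + 1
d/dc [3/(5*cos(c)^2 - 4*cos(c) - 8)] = 6*(5*cos(c) - 2)*sin(c)/(-5*cos(c)^2 + 4*cos(c) + 8)^2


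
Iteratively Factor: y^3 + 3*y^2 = (y)*(y^2 + 3*y) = y^2*(y + 3)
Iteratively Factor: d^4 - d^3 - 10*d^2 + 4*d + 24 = (d + 2)*(d^3 - 3*d^2 - 4*d + 12) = (d - 3)*(d + 2)*(d^2 - 4) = (d - 3)*(d + 2)^2*(d - 2)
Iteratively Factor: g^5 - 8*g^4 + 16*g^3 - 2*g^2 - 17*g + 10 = (g - 2)*(g^4 - 6*g^3 + 4*g^2 + 6*g - 5) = (g - 5)*(g - 2)*(g^3 - g^2 - g + 1) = (g - 5)*(g - 2)*(g - 1)*(g^2 - 1) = (g - 5)*(g - 2)*(g - 1)^2*(g + 1)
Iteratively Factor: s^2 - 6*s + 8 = (s - 2)*(s - 4)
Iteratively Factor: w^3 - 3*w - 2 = (w + 1)*(w^2 - w - 2) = (w + 1)^2*(w - 2)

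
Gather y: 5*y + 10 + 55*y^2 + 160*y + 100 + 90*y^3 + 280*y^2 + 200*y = 90*y^3 + 335*y^2 + 365*y + 110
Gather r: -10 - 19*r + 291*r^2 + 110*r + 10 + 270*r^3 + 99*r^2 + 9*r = 270*r^3 + 390*r^2 + 100*r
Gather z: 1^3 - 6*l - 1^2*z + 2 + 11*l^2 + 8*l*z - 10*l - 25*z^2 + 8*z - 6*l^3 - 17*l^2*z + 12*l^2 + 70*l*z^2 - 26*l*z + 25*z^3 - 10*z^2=-6*l^3 + 23*l^2 - 16*l + 25*z^3 + z^2*(70*l - 35) + z*(-17*l^2 - 18*l + 7) + 3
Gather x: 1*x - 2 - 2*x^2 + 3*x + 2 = -2*x^2 + 4*x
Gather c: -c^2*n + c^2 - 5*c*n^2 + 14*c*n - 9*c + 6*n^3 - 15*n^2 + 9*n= c^2*(1 - n) + c*(-5*n^2 + 14*n - 9) + 6*n^3 - 15*n^2 + 9*n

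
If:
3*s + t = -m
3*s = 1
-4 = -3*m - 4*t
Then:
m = -8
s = 1/3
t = 7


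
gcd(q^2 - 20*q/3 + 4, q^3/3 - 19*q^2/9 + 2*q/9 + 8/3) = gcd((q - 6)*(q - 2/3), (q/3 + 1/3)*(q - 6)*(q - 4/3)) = q - 6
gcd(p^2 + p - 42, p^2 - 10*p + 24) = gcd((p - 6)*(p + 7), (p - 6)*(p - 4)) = p - 6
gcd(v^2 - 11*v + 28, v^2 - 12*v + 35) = v - 7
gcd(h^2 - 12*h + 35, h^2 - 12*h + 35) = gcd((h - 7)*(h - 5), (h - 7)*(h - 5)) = h^2 - 12*h + 35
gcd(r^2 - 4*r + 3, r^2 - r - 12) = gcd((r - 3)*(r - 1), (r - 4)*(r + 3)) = 1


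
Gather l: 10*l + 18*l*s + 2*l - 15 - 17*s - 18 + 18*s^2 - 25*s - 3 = l*(18*s + 12) + 18*s^2 - 42*s - 36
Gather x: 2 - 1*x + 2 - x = 4 - 2*x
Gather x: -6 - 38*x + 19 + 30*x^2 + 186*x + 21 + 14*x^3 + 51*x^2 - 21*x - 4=14*x^3 + 81*x^2 + 127*x + 30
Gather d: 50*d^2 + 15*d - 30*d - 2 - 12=50*d^2 - 15*d - 14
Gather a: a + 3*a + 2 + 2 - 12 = 4*a - 8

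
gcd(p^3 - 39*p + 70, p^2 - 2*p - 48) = 1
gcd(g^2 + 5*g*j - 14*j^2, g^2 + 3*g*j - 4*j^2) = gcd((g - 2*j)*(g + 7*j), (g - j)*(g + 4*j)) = 1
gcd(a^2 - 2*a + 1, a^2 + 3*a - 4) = a - 1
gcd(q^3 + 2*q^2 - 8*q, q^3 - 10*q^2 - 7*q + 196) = q + 4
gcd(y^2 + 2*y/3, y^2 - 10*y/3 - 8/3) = y + 2/3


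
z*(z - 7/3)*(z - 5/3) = z^3 - 4*z^2 + 35*z/9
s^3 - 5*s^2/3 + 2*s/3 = s*(s - 1)*(s - 2/3)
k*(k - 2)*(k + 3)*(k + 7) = k^4 + 8*k^3 + k^2 - 42*k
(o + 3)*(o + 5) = o^2 + 8*o + 15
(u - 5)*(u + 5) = u^2 - 25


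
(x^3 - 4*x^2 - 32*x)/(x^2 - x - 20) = x*(x - 8)/(x - 5)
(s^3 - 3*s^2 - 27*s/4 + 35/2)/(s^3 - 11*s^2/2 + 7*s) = (s + 5/2)/s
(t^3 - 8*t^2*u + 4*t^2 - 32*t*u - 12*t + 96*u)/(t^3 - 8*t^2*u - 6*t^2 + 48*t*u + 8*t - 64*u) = (t + 6)/(t - 4)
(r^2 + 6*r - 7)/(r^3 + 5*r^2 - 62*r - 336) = (r - 1)/(r^2 - 2*r - 48)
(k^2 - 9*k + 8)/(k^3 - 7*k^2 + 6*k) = (k - 8)/(k*(k - 6))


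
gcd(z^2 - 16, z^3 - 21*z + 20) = z - 4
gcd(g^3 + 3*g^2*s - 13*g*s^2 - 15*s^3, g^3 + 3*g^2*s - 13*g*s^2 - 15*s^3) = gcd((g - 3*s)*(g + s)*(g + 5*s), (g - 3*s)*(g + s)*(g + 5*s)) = -g^3 - 3*g^2*s + 13*g*s^2 + 15*s^3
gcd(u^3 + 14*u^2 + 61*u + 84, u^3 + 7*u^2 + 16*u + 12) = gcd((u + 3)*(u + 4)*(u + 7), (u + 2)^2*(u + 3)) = u + 3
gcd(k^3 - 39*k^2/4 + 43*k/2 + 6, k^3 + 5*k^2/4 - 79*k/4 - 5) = k^2 - 15*k/4 - 1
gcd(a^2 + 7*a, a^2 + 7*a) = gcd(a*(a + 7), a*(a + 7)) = a^2 + 7*a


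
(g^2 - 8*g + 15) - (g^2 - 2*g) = 15 - 6*g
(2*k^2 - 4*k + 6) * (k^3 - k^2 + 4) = 2*k^5 - 6*k^4 + 10*k^3 + 2*k^2 - 16*k + 24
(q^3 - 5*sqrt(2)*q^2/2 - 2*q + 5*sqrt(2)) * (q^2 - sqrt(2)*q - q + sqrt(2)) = q^5 - 7*sqrt(2)*q^4/2 - q^4 + 3*q^3 + 7*sqrt(2)*q^3/2 - 3*q^2 + 7*sqrt(2)*q^2 - 10*q - 7*sqrt(2)*q + 10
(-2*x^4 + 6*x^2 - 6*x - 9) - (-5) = -2*x^4 + 6*x^2 - 6*x - 4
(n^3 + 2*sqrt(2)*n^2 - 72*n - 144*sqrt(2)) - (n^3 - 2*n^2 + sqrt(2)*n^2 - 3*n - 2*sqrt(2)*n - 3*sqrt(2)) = sqrt(2)*n^2 + 2*n^2 - 69*n + 2*sqrt(2)*n - 141*sqrt(2)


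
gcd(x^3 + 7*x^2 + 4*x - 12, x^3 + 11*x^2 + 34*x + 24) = x + 6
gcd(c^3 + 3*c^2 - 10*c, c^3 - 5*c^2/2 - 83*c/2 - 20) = c + 5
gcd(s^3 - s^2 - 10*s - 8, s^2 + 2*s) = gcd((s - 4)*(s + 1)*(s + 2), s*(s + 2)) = s + 2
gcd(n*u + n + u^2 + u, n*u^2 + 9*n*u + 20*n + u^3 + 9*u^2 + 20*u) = n + u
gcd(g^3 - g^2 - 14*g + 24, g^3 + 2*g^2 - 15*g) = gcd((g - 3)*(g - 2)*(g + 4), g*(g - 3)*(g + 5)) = g - 3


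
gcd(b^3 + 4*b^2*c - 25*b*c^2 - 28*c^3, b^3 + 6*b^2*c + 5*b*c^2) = b + c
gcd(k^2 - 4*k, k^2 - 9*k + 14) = 1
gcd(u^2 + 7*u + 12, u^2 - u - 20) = u + 4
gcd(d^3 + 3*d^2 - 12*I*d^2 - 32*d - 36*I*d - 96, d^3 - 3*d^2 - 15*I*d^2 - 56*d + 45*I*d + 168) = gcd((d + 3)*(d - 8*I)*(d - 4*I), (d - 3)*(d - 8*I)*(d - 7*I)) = d - 8*I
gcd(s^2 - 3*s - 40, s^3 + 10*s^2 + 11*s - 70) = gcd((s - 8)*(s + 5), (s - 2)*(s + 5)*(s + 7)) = s + 5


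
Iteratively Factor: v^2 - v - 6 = (v - 3)*(v + 2)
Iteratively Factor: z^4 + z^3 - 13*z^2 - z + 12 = (z - 3)*(z^3 + 4*z^2 - z - 4) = (z - 3)*(z - 1)*(z^2 + 5*z + 4) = (z - 3)*(z - 1)*(z + 4)*(z + 1)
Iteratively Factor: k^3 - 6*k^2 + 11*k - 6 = (k - 2)*(k^2 - 4*k + 3) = (k - 3)*(k - 2)*(k - 1)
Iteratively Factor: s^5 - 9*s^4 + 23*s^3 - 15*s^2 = (s - 3)*(s^4 - 6*s^3 + 5*s^2) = s*(s - 3)*(s^3 - 6*s^2 + 5*s) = s*(s - 5)*(s - 3)*(s^2 - s) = s*(s - 5)*(s - 3)*(s - 1)*(s)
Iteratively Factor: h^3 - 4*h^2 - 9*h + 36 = (h + 3)*(h^2 - 7*h + 12) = (h - 3)*(h + 3)*(h - 4)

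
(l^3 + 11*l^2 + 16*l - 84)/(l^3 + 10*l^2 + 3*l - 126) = (l - 2)/(l - 3)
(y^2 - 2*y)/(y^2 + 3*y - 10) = y/(y + 5)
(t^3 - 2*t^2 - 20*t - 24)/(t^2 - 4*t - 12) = t + 2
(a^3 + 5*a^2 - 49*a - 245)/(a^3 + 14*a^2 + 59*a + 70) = (a - 7)/(a + 2)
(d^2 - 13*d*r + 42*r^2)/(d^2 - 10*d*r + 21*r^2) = (-d + 6*r)/(-d + 3*r)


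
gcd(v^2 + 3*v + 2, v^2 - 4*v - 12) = v + 2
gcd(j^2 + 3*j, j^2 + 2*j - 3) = j + 3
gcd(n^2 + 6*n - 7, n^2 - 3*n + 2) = n - 1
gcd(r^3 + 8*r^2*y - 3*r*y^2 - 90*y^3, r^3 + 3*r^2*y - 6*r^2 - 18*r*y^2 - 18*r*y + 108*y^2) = -r^2 - 3*r*y + 18*y^2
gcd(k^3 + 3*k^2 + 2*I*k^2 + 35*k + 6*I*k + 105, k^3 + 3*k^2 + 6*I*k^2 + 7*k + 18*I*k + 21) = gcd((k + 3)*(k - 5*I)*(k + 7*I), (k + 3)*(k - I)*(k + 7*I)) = k^2 + k*(3 + 7*I) + 21*I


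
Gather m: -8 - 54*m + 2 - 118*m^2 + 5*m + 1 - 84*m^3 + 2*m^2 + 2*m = -84*m^3 - 116*m^2 - 47*m - 5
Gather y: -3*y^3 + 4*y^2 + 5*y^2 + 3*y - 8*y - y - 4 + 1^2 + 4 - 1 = -3*y^3 + 9*y^2 - 6*y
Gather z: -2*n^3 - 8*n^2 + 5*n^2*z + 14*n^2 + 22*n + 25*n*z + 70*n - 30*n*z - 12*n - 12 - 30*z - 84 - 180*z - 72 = -2*n^3 + 6*n^2 + 80*n + z*(5*n^2 - 5*n - 210) - 168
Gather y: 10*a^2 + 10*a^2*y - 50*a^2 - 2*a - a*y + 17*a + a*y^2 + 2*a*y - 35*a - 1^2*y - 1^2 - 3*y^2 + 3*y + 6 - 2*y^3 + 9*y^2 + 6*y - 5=-40*a^2 - 20*a - 2*y^3 + y^2*(a + 6) + y*(10*a^2 + a + 8)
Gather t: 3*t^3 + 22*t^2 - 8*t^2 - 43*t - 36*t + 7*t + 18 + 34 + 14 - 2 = 3*t^3 + 14*t^2 - 72*t + 64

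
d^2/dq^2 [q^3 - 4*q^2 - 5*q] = 6*q - 8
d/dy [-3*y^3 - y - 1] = -9*y^2 - 1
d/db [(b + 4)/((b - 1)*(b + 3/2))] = 2*(-2*b^2 - 16*b - 7)/(4*b^4 + 4*b^3 - 11*b^2 - 6*b + 9)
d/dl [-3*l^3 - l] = -9*l^2 - 1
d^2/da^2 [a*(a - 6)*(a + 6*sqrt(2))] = 6*a - 12 + 12*sqrt(2)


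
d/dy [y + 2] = 1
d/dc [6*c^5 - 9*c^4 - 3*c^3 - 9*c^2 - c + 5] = 30*c^4 - 36*c^3 - 9*c^2 - 18*c - 1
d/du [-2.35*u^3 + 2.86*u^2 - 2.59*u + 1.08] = -7.05*u^2 + 5.72*u - 2.59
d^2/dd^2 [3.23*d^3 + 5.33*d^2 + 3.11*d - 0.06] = 19.38*d + 10.66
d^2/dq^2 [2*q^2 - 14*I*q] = 4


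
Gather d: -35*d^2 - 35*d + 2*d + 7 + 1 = -35*d^2 - 33*d + 8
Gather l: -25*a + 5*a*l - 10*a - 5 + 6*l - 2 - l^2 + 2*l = -35*a - l^2 + l*(5*a + 8) - 7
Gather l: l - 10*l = -9*l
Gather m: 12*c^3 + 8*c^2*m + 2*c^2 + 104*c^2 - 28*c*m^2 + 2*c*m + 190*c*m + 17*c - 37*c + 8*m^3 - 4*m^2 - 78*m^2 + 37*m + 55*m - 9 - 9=12*c^3 + 106*c^2 - 20*c + 8*m^3 + m^2*(-28*c - 82) + m*(8*c^2 + 192*c + 92) - 18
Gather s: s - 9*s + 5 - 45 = -8*s - 40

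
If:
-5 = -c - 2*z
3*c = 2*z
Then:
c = 5/4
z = 15/8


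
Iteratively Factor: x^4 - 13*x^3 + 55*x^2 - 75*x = (x - 5)*(x^3 - 8*x^2 + 15*x) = (x - 5)^2*(x^2 - 3*x) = x*(x - 5)^2*(x - 3)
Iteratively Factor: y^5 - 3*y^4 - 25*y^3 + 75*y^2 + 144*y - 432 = (y - 3)*(y^4 - 25*y^2 + 144) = (y - 3)*(y + 3)*(y^3 - 3*y^2 - 16*y + 48) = (y - 3)*(y + 3)*(y + 4)*(y^2 - 7*y + 12) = (y - 4)*(y - 3)*(y + 3)*(y + 4)*(y - 3)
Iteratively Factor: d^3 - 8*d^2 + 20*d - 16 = (d - 4)*(d^2 - 4*d + 4) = (d - 4)*(d - 2)*(d - 2)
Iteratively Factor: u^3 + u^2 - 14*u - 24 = (u - 4)*(u^2 + 5*u + 6) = (u - 4)*(u + 3)*(u + 2)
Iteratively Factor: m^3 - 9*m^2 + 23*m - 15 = (m - 5)*(m^2 - 4*m + 3) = (m - 5)*(m - 3)*(m - 1)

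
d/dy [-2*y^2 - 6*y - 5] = -4*y - 6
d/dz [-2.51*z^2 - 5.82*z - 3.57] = -5.02*z - 5.82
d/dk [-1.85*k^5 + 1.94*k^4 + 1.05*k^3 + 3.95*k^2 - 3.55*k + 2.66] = -9.25*k^4 + 7.76*k^3 + 3.15*k^2 + 7.9*k - 3.55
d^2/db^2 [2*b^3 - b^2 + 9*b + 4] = 12*b - 2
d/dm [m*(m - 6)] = 2*m - 6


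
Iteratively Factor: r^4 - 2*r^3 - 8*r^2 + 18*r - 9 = (r - 3)*(r^3 + r^2 - 5*r + 3) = (r - 3)*(r + 3)*(r^2 - 2*r + 1) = (r - 3)*(r - 1)*(r + 3)*(r - 1)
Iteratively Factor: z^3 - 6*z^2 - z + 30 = (z - 3)*(z^2 - 3*z - 10) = (z - 5)*(z - 3)*(z + 2)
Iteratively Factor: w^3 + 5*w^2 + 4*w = (w + 4)*(w^2 + w) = w*(w + 4)*(w + 1)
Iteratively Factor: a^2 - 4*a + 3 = (a - 3)*(a - 1)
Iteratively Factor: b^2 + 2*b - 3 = (b + 3)*(b - 1)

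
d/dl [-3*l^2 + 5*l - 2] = 5 - 6*l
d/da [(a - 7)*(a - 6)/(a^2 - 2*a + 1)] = (11*a - 71)/(a^3 - 3*a^2 + 3*a - 1)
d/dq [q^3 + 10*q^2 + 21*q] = 3*q^2 + 20*q + 21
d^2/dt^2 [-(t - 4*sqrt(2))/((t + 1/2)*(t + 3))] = 4*(-4*t^3 + 48*sqrt(2)*t^2 + 18*t + 168*sqrt(2)*t + 21 + 172*sqrt(2))/(8*t^6 + 84*t^5 + 330*t^4 + 595*t^3 + 495*t^2 + 189*t + 27)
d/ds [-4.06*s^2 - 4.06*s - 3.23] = -8.12*s - 4.06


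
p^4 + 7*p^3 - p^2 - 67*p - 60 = (p - 3)*(p + 1)*(p + 4)*(p + 5)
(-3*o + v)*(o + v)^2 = -3*o^3 - 5*o^2*v - o*v^2 + v^3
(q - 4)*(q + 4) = q^2 - 16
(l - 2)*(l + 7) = l^2 + 5*l - 14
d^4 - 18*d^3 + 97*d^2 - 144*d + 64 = (d - 8)^2*(d - 1)^2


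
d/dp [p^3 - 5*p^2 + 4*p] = 3*p^2 - 10*p + 4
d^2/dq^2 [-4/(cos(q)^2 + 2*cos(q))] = 2*(2*(1 - cos(2*q))^2 - 15*cos(q) + 6*cos(2*q) + 3*cos(3*q) - 18)/((cos(q) + 2)^3*cos(q)^3)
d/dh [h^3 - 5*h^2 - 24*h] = 3*h^2 - 10*h - 24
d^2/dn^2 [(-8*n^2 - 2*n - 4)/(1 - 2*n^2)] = 8*(2*n^3 + 24*n^2 + 3*n + 4)/(8*n^6 - 12*n^4 + 6*n^2 - 1)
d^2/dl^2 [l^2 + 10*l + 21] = 2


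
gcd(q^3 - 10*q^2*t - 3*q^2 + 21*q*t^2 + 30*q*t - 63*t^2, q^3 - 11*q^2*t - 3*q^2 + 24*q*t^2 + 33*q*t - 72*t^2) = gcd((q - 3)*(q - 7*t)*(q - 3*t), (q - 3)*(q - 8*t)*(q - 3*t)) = q^2 - 3*q*t - 3*q + 9*t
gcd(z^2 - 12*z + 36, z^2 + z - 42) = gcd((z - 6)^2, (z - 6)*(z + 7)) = z - 6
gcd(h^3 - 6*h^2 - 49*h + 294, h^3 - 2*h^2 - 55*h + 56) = h + 7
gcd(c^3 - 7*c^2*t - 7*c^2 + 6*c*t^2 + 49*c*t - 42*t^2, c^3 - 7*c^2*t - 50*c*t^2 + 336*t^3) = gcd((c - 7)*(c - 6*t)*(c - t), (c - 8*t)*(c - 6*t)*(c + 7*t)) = -c + 6*t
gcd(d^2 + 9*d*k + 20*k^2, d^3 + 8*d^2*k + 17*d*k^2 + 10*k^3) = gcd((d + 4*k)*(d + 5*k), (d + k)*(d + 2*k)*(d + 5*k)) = d + 5*k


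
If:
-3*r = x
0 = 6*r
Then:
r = 0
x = 0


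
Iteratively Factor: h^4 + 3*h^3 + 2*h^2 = (h + 2)*(h^3 + h^2) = (h + 1)*(h + 2)*(h^2) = h*(h + 1)*(h + 2)*(h)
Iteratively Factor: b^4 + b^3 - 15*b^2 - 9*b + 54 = (b + 3)*(b^3 - 2*b^2 - 9*b + 18) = (b + 3)^2*(b^2 - 5*b + 6) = (b - 2)*(b + 3)^2*(b - 3)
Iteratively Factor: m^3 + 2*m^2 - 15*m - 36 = (m + 3)*(m^2 - m - 12) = (m + 3)^2*(m - 4)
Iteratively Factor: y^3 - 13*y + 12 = (y + 4)*(y^2 - 4*y + 3) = (y - 3)*(y + 4)*(y - 1)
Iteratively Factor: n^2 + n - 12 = (n + 4)*(n - 3)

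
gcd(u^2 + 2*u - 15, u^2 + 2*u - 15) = u^2 + 2*u - 15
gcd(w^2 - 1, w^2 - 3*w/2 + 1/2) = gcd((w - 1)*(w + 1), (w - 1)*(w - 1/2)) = w - 1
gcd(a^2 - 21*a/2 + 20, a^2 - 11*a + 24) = a - 8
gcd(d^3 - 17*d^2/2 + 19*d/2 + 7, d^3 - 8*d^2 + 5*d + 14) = d^2 - 9*d + 14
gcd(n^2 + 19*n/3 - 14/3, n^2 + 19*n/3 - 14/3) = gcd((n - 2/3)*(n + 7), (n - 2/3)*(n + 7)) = n^2 + 19*n/3 - 14/3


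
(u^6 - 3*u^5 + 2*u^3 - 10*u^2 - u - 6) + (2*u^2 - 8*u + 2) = u^6 - 3*u^5 + 2*u^3 - 8*u^2 - 9*u - 4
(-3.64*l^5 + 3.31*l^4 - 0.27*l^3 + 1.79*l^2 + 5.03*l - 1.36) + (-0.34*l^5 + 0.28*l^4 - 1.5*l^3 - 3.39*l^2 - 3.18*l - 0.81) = -3.98*l^5 + 3.59*l^4 - 1.77*l^3 - 1.6*l^2 + 1.85*l - 2.17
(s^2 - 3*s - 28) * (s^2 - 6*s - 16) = s^4 - 9*s^3 - 26*s^2 + 216*s + 448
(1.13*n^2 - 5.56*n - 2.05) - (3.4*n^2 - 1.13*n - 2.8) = -2.27*n^2 - 4.43*n + 0.75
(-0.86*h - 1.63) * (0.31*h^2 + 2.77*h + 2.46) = -0.2666*h^3 - 2.8875*h^2 - 6.6307*h - 4.0098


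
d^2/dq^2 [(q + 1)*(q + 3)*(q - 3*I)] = 6*q + 8 - 6*I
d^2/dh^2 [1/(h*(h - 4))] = 2*(h^2 + h*(h - 4) + (h - 4)^2)/(h^3*(h - 4)^3)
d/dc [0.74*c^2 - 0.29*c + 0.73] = 1.48*c - 0.29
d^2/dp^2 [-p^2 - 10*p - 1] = -2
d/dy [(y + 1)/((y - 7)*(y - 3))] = (-y^2 - 2*y + 31)/(y^4 - 20*y^3 + 142*y^2 - 420*y + 441)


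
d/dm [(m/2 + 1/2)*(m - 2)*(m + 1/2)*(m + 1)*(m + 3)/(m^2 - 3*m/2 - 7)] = (12*m^6 + 4*m^5 - 209*m^4 - 374*m^3 + 247*m^2 + 724*m + 304)/(2*(4*m^4 - 12*m^3 - 47*m^2 + 84*m + 196))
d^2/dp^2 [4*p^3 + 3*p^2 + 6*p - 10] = 24*p + 6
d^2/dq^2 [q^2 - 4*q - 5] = 2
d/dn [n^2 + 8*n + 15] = 2*n + 8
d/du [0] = 0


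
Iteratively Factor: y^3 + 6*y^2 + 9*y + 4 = (y + 1)*(y^2 + 5*y + 4) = (y + 1)^2*(y + 4)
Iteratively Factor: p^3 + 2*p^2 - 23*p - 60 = (p + 4)*(p^2 - 2*p - 15) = (p - 5)*(p + 4)*(p + 3)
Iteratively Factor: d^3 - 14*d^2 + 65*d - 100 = (d - 4)*(d^2 - 10*d + 25) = (d - 5)*(d - 4)*(d - 5)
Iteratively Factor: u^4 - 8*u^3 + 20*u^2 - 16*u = (u - 4)*(u^3 - 4*u^2 + 4*u) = u*(u - 4)*(u^2 - 4*u + 4) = u*(u - 4)*(u - 2)*(u - 2)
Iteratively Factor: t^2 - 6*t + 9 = (t - 3)*(t - 3)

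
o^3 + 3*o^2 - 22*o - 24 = (o - 4)*(o + 1)*(o + 6)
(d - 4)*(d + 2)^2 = d^3 - 12*d - 16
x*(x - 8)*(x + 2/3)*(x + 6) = x^4 - 4*x^3/3 - 148*x^2/3 - 32*x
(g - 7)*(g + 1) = g^2 - 6*g - 7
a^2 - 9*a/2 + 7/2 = (a - 7/2)*(a - 1)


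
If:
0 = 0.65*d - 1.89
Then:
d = 2.91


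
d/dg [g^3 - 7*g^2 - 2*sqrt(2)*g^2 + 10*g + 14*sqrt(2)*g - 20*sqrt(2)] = 3*g^2 - 14*g - 4*sqrt(2)*g + 10 + 14*sqrt(2)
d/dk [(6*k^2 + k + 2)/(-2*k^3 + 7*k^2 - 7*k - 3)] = (12*k^4 + 4*k^3 - 37*k^2 - 64*k + 11)/(4*k^6 - 28*k^5 + 77*k^4 - 86*k^3 + 7*k^2 + 42*k + 9)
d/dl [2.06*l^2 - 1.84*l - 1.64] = 4.12*l - 1.84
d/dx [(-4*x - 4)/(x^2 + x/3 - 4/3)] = 12*(-3*x^2 - x + (x + 1)*(6*x + 1) + 4)/(3*x^2 + x - 4)^2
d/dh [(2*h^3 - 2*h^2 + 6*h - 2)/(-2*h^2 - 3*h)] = 2*(-2*h^4 - 6*h^3 + 9*h^2 - 4*h - 3)/(h^2*(4*h^2 + 12*h + 9))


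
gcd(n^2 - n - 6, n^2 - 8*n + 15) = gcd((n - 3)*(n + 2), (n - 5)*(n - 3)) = n - 3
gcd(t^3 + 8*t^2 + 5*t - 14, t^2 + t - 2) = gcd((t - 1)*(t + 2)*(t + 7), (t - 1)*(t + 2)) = t^2 + t - 2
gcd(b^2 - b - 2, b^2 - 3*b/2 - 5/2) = b + 1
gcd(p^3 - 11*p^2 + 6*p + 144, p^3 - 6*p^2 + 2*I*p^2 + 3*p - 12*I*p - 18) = p - 6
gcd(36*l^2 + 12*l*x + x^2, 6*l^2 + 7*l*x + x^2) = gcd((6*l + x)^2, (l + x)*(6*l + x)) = 6*l + x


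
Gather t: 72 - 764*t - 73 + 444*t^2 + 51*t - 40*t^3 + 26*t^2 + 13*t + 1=-40*t^3 + 470*t^2 - 700*t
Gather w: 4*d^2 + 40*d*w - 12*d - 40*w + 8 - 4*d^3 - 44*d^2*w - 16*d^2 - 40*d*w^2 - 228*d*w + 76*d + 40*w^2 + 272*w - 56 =-4*d^3 - 12*d^2 + 64*d + w^2*(40 - 40*d) + w*(-44*d^2 - 188*d + 232) - 48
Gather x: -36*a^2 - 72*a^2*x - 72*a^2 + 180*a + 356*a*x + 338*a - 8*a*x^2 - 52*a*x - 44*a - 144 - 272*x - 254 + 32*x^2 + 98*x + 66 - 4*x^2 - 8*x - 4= -108*a^2 + 474*a + x^2*(28 - 8*a) + x*(-72*a^2 + 304*a - 182) - 336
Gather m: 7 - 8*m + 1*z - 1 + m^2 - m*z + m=m^2 + m*(-z - 7) + z + 6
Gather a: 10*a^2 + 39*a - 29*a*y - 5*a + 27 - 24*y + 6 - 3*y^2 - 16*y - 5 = 10*a^2 + a*(34 - 29*y) - 3*y^2 - 40*y + 28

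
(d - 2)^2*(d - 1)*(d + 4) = d^4 - d^3 - 12*d^2 + 28*d - 16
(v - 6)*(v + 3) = v^2 - 3*v - 18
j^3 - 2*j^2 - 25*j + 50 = (j - 5)*(j - 2)*(j + 5)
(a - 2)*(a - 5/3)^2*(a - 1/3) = a^4 - 17*a^3/3 + 101*a^2/9 - 235*a/27 + 50/27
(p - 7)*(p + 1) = p^2 - 6*p - 7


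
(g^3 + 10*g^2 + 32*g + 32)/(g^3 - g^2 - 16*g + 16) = (g^2 + 6*g + 8)/(g^2 - 5*g + 4)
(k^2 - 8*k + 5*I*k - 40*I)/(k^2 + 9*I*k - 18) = (k^2 + k*(-8 + 5*I) - 40*I)/(k^2 + 9*I*k - 18)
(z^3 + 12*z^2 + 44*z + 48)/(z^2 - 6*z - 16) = (z^2 + 10*z + 24)/(z - 8)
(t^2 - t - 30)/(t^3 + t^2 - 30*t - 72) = (t + 5)/(t^2 + 7*t + 12)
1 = 1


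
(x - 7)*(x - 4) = x^2 - 11*x + 28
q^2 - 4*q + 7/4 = (q - 7/2)*(q - 1/2)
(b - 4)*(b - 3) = b^2 - 7*b + 12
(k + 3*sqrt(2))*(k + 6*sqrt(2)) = k^2 + 9*sqrt(2)*k + 36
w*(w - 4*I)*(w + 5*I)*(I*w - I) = I*w^4 - w^3 - I*w^3 + w^2 + 20*I*w^2 - 20*I*w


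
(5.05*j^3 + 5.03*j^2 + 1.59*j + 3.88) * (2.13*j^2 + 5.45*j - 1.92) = 10.7565*j^5 + 38.2364*j^4 + 21.1042*j^3 + 7.2723*j^2 + 18.0932*j - 7.4496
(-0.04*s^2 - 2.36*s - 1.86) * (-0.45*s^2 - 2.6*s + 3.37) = 0.018*s^4 + 1.166*s^3 + 6.8382*s^2 - 3.1172*s - 6.2682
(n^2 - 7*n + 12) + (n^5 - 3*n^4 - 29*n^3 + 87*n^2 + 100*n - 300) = n^5 - 3*n^4 - 29*n^3 + 88*n^2 + 93*n - 288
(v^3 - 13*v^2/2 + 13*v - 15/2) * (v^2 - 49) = v^5 - 13*v^4/2 - 36*v^3 + 311*v^2 - 637*v + 735/2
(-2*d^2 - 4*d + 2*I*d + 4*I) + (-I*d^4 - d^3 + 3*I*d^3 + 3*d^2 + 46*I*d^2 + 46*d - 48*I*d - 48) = -I*d^4 - d^3 + 3*I*d^3 + d^2 + 46*I*d^2 + 42*d - 46*I*d - 48 + 4*I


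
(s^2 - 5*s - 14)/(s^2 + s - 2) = (s - 7)/(s - 1)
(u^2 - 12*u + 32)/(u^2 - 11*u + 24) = (u - 4)/(u - 3)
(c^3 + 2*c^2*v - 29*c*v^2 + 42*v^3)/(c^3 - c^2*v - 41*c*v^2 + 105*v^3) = (-c + 2*v)/(-c + 5*v)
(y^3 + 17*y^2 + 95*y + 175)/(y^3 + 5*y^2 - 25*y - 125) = (y + 7)/(y - 5)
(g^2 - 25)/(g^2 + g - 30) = (g + 5)/(g + 6)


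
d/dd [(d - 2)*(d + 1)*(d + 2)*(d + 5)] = 4*d^3 + 18*d^2 + 2*d - 24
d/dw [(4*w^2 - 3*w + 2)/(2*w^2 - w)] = 2*(w^2 - 4*w + 1)/(w^2*(4*w^2 - 4*w + 1))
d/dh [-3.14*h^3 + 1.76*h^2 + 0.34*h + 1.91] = -9.42*h^2 + 3.52*h + 0.34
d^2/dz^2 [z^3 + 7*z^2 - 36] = 6*z + 14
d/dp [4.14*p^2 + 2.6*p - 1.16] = 8.28*p + 2.6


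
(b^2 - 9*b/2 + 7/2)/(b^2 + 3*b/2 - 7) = (2*b^2 - 9*b + 7)/(2*b^2 + 3*b - 14)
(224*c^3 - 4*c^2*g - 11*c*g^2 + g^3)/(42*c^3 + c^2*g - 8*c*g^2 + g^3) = (32*c^2 + 4*c*g - g^2)/(6*c^2 + c*g - g^2)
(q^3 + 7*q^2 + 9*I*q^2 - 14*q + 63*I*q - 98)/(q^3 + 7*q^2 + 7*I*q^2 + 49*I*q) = (q + 2*I)/q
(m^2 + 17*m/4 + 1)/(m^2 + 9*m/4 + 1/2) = (m + 4)/(m + 2)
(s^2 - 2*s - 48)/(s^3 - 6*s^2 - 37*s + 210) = (s - 8)/(s^2 - 12*s + 35)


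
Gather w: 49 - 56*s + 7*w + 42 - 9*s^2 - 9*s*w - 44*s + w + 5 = -9*s^2 - 100*s + w*(8 - 9*s) + 96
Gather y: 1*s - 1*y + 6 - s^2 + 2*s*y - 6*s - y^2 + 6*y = -s^2 - 5*s - y^2 + y*(2*s + 5) + 6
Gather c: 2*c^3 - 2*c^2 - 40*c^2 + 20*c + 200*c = 2*c^3 - 42*c^2 + 220*c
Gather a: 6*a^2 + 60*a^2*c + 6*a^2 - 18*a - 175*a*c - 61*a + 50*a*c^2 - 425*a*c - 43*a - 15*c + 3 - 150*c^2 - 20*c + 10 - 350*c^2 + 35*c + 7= a^2*(60*c + 12) + a*(50*c^2 - 600*c - 122) - 500*c^2 + 20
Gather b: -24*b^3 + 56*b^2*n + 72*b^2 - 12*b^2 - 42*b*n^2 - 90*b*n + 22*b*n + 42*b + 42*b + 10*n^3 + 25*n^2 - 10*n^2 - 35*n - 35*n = -24*b^3 + b^2*(56*n + 60) + b*(-42*n^2 - 68*n + 84) + 10*n^3 + 15*n^2 - 70*n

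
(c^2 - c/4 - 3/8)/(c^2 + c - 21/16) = 2*(2*c + 1)/(4*c + 7)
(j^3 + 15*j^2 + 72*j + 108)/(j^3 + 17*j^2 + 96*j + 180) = (j + 3)/(j + 5)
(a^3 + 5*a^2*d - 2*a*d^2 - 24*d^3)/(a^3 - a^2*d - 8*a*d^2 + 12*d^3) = (a + 4*d)/(a - 2*d)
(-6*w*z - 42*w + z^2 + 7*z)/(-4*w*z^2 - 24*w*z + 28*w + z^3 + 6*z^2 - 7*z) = (-6*w + z)/(-4*w*z + 4*w + z^2 - z)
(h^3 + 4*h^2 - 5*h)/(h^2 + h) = (h^2 + 4*h - 5)/(h + 1)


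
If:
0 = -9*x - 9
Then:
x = -1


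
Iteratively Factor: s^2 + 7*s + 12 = (s + 4)*(s + 3)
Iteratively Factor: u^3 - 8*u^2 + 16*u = (u - 4)*(u^2 - 4*u) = (u - 4)^2*(u)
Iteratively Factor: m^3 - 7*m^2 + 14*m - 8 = (m - 4)*(m^2 - 3*m + 2) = (m - 4)*(m - 1)*(m - 2)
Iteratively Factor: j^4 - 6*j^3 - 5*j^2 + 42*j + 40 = (j + 2)*(j^3 - 8*j^2 + 11*j + 20) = (j + 1)*(j + 2)*(j^2 - 9*j + 20) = (j - 4)*(j + 1)*(j + 2)*(j - 5)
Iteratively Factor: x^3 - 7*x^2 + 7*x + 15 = (x - 3)*(x^2 - 4*x - 5) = (x - 5)*(x - 3)*(x + 1)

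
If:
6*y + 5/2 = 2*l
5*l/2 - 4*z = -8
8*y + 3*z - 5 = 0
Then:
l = 56/109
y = -107/436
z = 253/109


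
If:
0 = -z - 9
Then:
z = -9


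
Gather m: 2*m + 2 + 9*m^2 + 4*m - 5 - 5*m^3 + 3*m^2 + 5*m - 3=-5*m^3 + 12*m^2 + 11*m - 6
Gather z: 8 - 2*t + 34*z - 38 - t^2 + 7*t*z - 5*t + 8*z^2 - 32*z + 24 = -t^2 - 7*t + 8*z^2 + z*(7*t + 2) - 6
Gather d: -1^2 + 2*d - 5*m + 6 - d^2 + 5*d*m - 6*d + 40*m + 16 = -d^2 + d*(5*m - 4) + 35*m + 21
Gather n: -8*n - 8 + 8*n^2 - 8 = 8*n^2 - 8*n - 16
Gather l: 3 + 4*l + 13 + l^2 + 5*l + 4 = l^2 + 9*l + 20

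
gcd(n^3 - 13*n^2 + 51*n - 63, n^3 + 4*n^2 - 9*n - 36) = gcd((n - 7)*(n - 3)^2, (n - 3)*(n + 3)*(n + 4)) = n - 3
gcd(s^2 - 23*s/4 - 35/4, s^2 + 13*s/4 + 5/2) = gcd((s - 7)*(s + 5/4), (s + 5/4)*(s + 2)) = s + 5/4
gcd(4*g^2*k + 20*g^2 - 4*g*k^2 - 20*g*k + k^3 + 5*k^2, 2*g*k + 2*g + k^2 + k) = 1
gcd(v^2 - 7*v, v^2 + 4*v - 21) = 1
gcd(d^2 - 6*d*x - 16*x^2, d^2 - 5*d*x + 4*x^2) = 1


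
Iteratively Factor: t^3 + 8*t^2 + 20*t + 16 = (t + 2)*(t^2 + 6*t + 8) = (t + 2)^2*(t + 4)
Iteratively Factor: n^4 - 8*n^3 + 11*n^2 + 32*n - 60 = (n - 5)*(n^3 - 3*n^2 - 4*n + 12) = (n - 5)*(n - 2)*(n^2 - n - 6) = (n - 5)*(n - 2)*(n + 2)*(n - 3)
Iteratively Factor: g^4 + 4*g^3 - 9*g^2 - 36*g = (g + 4)*(g^3 - 9*g) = (g + 3)*(g + 4)*(g^2 - 3*g) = (g - 3)*(g + 3)*(g + 4)*(g)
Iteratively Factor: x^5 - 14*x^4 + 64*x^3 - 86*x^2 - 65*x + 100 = (x + 1)*(x^4 - 15*x^3 + 79*x^2 - 165*x + 100) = (x - 4)*(x + 1)*(x^3 - 11*x^2 + 35*x - 25) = (x - 5)*(x - 4)*(x + 1)*(x^2 - 6*x + 5) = (x - 5)^2*(x - 4)*(x + 1)*(x - 1)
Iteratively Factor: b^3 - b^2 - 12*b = (b)*(b^2 - b - 12) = b*(b + 3)*(b - 4)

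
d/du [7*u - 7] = 7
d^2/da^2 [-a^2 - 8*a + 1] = -2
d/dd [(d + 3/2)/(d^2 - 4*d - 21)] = (d^2 - 4*d - (d - 2)*(2*d + 3) - 21)/(-d^2 + 4*d + 21)^2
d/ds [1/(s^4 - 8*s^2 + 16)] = 4*s*(4 - s^2)/(s^4 - 8*s^2 + 16)^2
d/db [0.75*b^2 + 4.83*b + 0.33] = 1.5*b + 4.83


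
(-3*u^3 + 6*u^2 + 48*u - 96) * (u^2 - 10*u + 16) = -3*u^5 + 36*u^4 - 60*u^3 - 480*u^2 + 1728*u - 1536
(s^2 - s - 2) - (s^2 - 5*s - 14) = 4*s + 12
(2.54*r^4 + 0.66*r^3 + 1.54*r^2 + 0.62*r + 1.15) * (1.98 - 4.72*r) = -11.9888*r^5 + 1.914*r^4 - 5.962*r^3 + 0.1228*r^2 - 4.2004*r + 2.277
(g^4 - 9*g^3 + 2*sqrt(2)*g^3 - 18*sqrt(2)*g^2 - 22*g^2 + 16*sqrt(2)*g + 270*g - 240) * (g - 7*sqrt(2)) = g^5 - 9*g^4 - 5*sqrt(2)*g^4 - 50*g^3 + 45*sqrt(2)*g^3 + 170*sqrt(2)*g^2 + 522*g^2 - 1890*sqrt(2)*g - 464*g + 1680*sqrt(2)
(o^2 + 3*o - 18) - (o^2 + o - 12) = 2*o - 6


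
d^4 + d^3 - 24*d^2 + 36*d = d*(d - 3)*(d - 2)*(d + 6)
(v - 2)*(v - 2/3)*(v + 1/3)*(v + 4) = v^4 + 5*v^3/3 - 80*v^2/9 + 20*v/9 + 16/9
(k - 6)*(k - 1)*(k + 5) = k^3 - 2*k^2 - 29*k + 30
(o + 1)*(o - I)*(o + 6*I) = o^3 + o^2 + 5*I*o^2 + 6*o + 5*I*o + 6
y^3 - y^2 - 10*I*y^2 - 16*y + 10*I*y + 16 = (y - 1)*(y - 8*I)*(y - 2*I)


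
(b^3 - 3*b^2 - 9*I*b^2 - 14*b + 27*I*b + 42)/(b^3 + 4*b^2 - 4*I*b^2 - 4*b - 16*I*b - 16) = (b^2 - b*(3 + 7*I) + 21*I)/(b^2 + 2*b*(2 - I) - 8*I)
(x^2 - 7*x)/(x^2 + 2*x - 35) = x*(x - 7)/(x^2 + 2*x - 35)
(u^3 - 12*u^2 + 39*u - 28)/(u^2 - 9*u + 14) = (u^2 - 5*u + 4)/(u - 2)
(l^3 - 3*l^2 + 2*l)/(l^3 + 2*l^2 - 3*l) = (l - 2)/(l + 3)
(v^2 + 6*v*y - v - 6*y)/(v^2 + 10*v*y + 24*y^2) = (v - 1)/(v + 4*y)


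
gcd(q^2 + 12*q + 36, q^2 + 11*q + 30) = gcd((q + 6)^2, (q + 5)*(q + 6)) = q + 6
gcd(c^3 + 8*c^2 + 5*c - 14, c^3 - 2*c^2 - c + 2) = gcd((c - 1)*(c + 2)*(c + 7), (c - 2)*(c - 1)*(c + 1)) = c - 1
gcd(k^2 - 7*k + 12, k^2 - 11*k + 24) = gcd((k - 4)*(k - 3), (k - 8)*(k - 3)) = k - 3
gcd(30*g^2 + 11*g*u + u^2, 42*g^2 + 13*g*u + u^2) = 6*g + u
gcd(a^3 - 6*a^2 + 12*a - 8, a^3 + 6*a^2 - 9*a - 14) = a - 2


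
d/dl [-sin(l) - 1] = -cos(l)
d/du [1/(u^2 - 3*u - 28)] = (3 - 2*u)/(-u^2 + 3*u + 28)^2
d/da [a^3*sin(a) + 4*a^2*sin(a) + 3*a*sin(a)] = a^3*cos(a) + 3*a^2*sin(a) + 4*a^2*cos(a) + 8*a*sin(a) + 3*a*cos(a) + 3*sin(a)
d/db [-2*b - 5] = -2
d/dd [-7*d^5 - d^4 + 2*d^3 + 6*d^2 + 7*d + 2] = -35*d^4 - 4*d^3 + 6*d^2 + 12*d + 7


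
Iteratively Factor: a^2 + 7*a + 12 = (a + 4)*(a + 3)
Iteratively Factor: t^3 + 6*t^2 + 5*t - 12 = (t + 3)*(t^2 + 3*t - 4) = (t - 1)*(t + 3)*(t + 4)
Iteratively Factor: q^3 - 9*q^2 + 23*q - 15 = (q - 1)*(q^2 - 8*q + 15) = (q - 5)*(q - 1)*(q - 3)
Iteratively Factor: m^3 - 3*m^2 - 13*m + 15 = (m - 5)*(m^2 + 2*m - 3) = (m - 5)*(m + 3)*(m - 1)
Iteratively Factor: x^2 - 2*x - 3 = (x - 3)*(x + 1)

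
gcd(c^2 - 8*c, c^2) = c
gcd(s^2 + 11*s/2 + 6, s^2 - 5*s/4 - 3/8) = 1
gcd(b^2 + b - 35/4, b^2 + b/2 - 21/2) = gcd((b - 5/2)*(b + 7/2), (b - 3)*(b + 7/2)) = b + 7/2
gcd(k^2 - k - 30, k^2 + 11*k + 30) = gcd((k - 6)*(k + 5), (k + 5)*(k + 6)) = k + 5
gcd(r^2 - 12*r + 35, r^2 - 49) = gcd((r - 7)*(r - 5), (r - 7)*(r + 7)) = r - 7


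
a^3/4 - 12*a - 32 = (a/4 + 1)*(a - 8)*(a + 4)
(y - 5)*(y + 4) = y^2 - y - 20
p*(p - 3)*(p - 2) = p^3 - 5*p^2 + 6*p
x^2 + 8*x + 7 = (x + 1)*(x + 7)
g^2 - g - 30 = (g - 6)*(g + 5)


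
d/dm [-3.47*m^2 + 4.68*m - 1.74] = 4.68 - 6.94*m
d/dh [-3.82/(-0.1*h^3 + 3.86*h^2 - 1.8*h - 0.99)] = (-1.146*h^2 + 29.4904*h - 6.876)/(0.1*h^3 - 3.86*h^2 + 1.8*h + 0.99)^2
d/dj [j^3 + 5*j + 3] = 3*j^2 + 5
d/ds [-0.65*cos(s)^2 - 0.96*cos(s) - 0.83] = (1.3*cos(s) + 0.96)*sin(s)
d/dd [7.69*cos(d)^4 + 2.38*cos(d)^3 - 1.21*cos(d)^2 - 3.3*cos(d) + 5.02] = (-30.76*cos(d)^3 - 7.14*cos(d)^2 + 2.42*cos(d) + 3.3)*sin(d)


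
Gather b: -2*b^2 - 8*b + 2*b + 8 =-2*b^2 - 6*b + 8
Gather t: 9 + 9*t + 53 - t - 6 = 8*t + 56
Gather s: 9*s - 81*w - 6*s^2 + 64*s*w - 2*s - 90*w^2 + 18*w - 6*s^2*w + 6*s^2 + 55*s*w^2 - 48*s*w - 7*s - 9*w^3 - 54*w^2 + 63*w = -6*s^2*w + s*(55*w^2 + 16*w) - 9*w^3 - 144*w^2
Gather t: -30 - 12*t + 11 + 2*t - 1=-10*t - 20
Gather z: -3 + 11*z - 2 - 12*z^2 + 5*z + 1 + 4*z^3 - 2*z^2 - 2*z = 4*z^3 - 14*z^2 + 14*z - 4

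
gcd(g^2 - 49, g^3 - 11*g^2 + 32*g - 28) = g - 7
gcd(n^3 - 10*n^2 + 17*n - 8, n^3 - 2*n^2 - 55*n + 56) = n^2 - 9*n + 8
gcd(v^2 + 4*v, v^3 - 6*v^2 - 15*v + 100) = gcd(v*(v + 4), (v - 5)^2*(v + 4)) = v + 4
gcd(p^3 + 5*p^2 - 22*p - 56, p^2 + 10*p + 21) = p + 7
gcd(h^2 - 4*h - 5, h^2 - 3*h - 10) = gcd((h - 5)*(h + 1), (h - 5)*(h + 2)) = h - 5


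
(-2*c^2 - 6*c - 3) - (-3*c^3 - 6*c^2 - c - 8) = 3*c^3 + 4*c^2 - 5*c + 5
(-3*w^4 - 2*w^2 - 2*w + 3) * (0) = 0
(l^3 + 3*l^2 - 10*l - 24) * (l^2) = l^5 + 3*l^4 - 10*l^3 - 24*l^2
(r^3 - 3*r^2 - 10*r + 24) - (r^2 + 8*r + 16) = r^3 - 4*r^2 - 18*r + 8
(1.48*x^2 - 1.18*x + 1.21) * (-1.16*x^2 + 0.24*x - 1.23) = -1.7168*x^4 + 1.724*x^3 - 3.5072*x^2 + 1.7418*x - 1.4883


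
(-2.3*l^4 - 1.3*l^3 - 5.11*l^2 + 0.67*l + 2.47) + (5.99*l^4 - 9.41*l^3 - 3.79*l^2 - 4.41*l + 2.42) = 3.69*l^4 - 10.71*l^3 - 8.9*l^2 - 3.74*l + 4.89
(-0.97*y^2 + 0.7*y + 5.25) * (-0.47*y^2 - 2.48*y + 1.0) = 0.4559*y^4 + 2.0766*y^3 - 5.1735*y^2 - 12.32*y + 5.25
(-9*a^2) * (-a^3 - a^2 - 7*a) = 9*a^5 + 9*a^4 + 63*a^3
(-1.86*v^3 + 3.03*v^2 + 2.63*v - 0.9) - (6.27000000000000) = -1.86*v^3 + 3.03*v^2 + 2.63*v - 7.17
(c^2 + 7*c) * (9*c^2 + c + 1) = 9*c^4 + 64*c^3 + 8*c^2 + 7*c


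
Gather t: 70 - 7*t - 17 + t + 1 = 54 - 6*t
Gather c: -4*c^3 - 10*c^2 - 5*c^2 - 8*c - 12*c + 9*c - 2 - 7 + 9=-4*c^3 - 15*c^2 - 11*c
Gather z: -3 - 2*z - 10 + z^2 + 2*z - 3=z^2 - 16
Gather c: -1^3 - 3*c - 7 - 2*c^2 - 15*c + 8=-2*c^2 - 18*c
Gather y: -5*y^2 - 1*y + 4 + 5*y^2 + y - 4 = 0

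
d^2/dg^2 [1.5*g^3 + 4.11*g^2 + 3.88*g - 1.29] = 9.0*g + 8.22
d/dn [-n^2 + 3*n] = 3 - 2*n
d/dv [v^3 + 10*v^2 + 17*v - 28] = 3*v^2 + 20*v + 17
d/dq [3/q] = -3/q^2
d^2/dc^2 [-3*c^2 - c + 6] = -6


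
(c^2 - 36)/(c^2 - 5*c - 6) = (c + 6)/(c + 1)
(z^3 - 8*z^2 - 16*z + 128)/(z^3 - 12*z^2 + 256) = (z - 4)/(z - 8)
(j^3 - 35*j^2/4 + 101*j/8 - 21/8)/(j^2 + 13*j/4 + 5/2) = (8*j^3 - 70*j^2 + 101*j - 21)/(2*(4*j^2 + 13*j + 10))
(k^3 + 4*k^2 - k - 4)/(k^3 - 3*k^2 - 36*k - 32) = (k - 1)/(k - 8)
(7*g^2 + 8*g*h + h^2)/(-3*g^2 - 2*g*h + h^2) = (-7*g - h)/(3*g - h)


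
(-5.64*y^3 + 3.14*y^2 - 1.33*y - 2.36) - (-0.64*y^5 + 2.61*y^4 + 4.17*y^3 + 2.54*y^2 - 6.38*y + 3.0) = 0.64*y^5 - 2.61*y^4 - 9.81*y^3 + 0.6*y^2 + 5.05*y - 5.36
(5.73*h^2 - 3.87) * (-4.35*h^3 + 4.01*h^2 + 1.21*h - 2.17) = -24.9255*h^5 + 22.9773*h^4 + 23.7678*h^3 - 27.9528*h^2 - 4.6827*h + 8.3979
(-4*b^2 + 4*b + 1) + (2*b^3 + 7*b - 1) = 2*b^3 - 4*b^2 + 11*b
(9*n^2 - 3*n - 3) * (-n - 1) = -9*n^3 - 6*n^2 + 6*n + 3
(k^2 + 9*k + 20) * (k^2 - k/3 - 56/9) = k^4 + 26*k^3/3 + 97*k^2/9 - 188*k/3 - 1120/9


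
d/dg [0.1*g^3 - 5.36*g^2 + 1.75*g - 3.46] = 0.3*g^2 - 10.72*g + 1.75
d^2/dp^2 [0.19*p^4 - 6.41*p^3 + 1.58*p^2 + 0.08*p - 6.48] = 2.28*p^2 - 38.46*p + 3.16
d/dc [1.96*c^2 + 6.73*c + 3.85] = 3.92*c + 6.73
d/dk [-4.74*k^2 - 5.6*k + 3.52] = -9.48*k - 5.6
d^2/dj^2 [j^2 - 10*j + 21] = 2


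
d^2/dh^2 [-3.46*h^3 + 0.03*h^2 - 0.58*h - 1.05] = 0.06 - 20.76*h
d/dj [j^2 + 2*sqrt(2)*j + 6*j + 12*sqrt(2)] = 2*j + 2*sqrt(2) + 6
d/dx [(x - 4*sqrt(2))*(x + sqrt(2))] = 2*x - 3*sqrt(2)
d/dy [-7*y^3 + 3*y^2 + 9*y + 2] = -21*y^2 + 6*y + 9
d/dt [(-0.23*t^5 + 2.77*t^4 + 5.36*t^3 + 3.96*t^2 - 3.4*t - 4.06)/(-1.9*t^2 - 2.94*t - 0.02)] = (1.311*t^6 - 7.8212*t^5 - 34.5924*t^4 - 31.7384*t^3 - 18.424*t^2 - 15.5864*t - 11.8684)/(3.61*t^4 + 11.172*t^3 + 8.7196*t^2 + 0.1176*t + 0.0004)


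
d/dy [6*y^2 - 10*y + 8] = 12*y - 10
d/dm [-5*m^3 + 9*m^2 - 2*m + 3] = -15*m^2 + 18*m - 2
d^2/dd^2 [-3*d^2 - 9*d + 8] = -6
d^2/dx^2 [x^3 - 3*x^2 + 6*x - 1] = 6*x - 6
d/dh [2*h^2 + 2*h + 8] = 4*h + 2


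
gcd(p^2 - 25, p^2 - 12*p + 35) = p - 5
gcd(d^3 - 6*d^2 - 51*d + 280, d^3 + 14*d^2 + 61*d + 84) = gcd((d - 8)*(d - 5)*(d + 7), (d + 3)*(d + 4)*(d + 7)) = d + 7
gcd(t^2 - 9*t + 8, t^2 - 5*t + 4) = t - 1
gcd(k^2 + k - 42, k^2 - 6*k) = k - 6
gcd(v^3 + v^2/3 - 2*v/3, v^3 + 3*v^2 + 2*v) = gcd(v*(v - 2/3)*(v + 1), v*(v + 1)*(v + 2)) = v^2 + v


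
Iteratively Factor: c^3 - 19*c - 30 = (c + 3)*(c^2 - 3*c - 10) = (c - 5)*(c + 3)*(c + 2)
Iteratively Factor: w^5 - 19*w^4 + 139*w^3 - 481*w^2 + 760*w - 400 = (w - 1)*(w^4 - 18*w^3 + 121*w^2 - 360*w + 400) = (w - 5)*(w - 1)*(w^3 - 13*w^2 + 56*w - 80) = (w - 5)*(w - 4)*(w - 1)*(w^2 - 9*w + 20) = (w - 5)*(w - 4)^2*(w - 1)*(w - 5)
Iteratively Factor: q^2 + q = (q + 1)*(q)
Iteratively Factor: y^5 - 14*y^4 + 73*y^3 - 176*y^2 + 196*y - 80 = (y - 1)*(y^4 - 13*y^3 + 60*y^2 - 116*y + 80) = (y - 2)*(y - 1)*(y^3 - 11*y^2 + 38*y - 40) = (y - 4)*(y - 2)*(y - 1)*(y^2 - 7*y + 10) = (y - 4)*(y - 2)^2*(y - 1)*(y - 5)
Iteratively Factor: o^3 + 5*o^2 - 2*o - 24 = (o - 2)*(o^2 + 7*o + 12) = (o - 2)*(o + 4)*(o + 3)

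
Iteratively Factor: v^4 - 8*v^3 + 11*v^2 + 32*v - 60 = (v + 2)*(v^3 - 10*v^2 + 31*v - 30) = (v - 2)*(v + 2)*(v^2 - 8*v + 15) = (v - 5)*(v - 2)*(v + 2)*(v - 3)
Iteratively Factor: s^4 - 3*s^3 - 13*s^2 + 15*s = (s + 3)*(s^3 - 6*s^2 + 5*s) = (s - 5)*(s + 3)*(s^2 - s) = s*(s - 5)*(s + 3)*(s - 1)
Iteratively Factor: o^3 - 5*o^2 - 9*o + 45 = (o + 3)*(o^2 - 8*o + 15) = (o - 5)*(o + 3)*(o - 3)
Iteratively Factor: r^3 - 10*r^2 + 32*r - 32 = (r - 4)*(r^2 - 6*r + 8) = (r - 4)*(r - 2)*(r - 4)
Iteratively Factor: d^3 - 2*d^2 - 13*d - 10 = (d + 1)*(d^2 - 3*d - 10) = (d + 1)*(d + 2)*(d - 5)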